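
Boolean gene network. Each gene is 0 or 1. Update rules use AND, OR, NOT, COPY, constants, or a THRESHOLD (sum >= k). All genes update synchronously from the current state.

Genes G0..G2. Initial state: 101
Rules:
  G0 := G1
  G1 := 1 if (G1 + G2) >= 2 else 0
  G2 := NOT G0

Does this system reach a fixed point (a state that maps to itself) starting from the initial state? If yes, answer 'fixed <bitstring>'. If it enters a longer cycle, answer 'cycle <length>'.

Answer: fixed 001

Derivation:
Step 0: 101
Step 1: G0=G1=0 G1=(0+1>=2)=0 G2=NOT G0=NOT 1=0 -> 000
Step 2: G0=G1=0 G1=(0+0>=2)=0 G2=NOT G0=NOT 0=1 -> 001
Step 3: G0=G1=0 G1=(0+1>=2)=0 G2=NOT G0=NOT 0=1 -> 001
Fixed point reached at step 2: 001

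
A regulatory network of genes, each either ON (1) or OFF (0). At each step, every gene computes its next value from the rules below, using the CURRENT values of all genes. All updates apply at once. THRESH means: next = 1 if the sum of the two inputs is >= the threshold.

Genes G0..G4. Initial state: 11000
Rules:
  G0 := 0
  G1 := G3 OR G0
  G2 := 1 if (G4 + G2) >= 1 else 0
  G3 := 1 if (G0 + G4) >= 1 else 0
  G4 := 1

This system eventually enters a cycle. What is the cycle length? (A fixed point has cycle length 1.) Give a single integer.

Step 0: 11000
Step 1: G0=0(const) G1=G3|G0=0|1=1 G2=(0+0>=1)=0 G3=(1+0>=1)=1 G4=1(const) -> 01011
Step 2: G0=0(const) G1=G3|G0=1|0=1 G2=(1+0>=1)=1 G3=(0+1>=1)=1 G4=1(const) -> 01111
Step 3: G0=0(const) G1=G3|G0=1|0=1 G2=(1+1>=1)=1 G3=(0+1>=1)=1 G4=1(const) -> 01111
State from step 3 equals state from step 2 -> cycle length 1

Answer: 1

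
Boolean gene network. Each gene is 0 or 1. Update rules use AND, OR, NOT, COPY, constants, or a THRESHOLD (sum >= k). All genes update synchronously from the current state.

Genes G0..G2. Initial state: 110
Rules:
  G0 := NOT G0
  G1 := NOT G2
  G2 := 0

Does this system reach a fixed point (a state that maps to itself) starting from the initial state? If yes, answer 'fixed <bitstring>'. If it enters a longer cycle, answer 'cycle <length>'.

Answer: cycle 2

Derivation:
Step 0: 110
Step 1: G0=NOT G0=NOT 1=0 G1=NOT G2=NOT 0=1 G2=0(const) -> 010
Step 2: G0=NOT G0=NOT 0=1 G1=NOT G2=NOT 0=1 G2=0(const) -> 110
Cycle of length 2 starting at step 0 -> no fixed point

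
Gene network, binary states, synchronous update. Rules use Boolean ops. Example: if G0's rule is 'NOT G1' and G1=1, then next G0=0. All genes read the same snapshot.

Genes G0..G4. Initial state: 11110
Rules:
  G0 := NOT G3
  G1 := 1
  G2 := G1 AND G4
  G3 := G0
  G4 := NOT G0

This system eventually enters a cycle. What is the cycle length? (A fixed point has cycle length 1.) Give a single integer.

Answer: 4

Derivation:
Step 0: 11110
Step 1: G0=NOT G3=NOT 1=0 G1=1(const) G2=G1&G4=1&0=0 G3=G0=1 G4=NOT G0=NOT 1=0 -> 01010
Step 2: G0=NOT G3=NOT 1=0 G1=1(const) G2=G1&G4=1&0=0 G3=G0=0 G4=NOT G0=NOT 0=1 -> 01001
Step 3: G0=NOT G3=NOT 0=1 G1=1(const) G2=G1&G4=1&1=1 G3=G0=0 G4=NOT G0=NOT 0=1 -> 11101
Step 4: G0=NOT G3=NOT 0=1 G1=1(const) G2=G1&G4=1&1=1 G3=G0=1 G4=NOT G0=NOT 1=0 -> 11110
State from step 4 equals state from step 0 -> cycle length 4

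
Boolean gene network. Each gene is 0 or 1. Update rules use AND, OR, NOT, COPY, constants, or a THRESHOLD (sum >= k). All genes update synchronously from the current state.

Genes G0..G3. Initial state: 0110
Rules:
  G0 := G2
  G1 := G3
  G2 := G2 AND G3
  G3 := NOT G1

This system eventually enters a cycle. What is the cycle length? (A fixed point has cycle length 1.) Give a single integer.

Answer: 4

Derivation:
Step 0: 0110
Step 1: G0=G2=1 G1=G3=0 G2=G2&G3=1&0=0 G3=NOT G1=NOT 1=0 -> 1000
Step 2: G0=G2=0 G1=G3=0 G2=G2&G3=0&0=0 G3=NOT G1=NOT 0=1 -> 0001
Step 3: G0=G2=0 G1=G3=1 G2=G2&G3=0&1=0 G3=NOT G1=NOT 0=1 -> 0101
Step 4: G0=G2=0 G1=G3=1 G2=G2&G3=0&1=0 G3=NOT G1=NOT 1=0 -> 0100
Step 5: G0=G2=0 G1=G3=0 G2=G2&G3=0&0=0 G3=NOT G1=NOT 1=0 -> 0000
Step 6: G0=G2=0 G1=G3=0 G2=G2&G3=0&0=0 G3=NOT G1=NOT 0=1 -> 0001
State from step 6 equals state from step 2 -> cycle length 4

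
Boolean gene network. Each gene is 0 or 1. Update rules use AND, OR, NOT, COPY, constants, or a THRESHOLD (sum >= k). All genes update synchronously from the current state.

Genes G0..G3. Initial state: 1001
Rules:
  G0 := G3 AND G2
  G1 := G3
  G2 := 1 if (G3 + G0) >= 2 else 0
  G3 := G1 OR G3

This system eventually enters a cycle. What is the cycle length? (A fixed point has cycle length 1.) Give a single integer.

Step 0: 1001
Step 1: G0=G3&G2=1&0=0 G1=G3=1 G2=(1+1>=2)=1 G3=G1|G3=0|1=1 -> 0111
Step 2: G0=G3&G2=1&1=1 G1=G3=1 G2=(1+0>=2)=0 G3=G1|G3=1|1=1 -> 1101
Step 3: G0=G3&G2=1&0=0 G1=G3=1 G2=(1+1>=2)=1 G3=G1|G3=1|1=1 -> 0111
State from step 3 equals state from step 1 -> cycle length 2

Answer: 2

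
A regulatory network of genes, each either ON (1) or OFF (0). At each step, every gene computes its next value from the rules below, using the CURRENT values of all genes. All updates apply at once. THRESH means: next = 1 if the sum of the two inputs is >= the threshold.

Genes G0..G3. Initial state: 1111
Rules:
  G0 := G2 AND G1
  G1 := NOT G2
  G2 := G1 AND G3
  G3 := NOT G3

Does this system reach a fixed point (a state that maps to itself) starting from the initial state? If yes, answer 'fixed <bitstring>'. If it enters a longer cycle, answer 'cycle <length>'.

Step 0: 1111
Step 1: G0=G2&G1=1&1=1 G1=NOT G2=NOT 1=0 G2=G1&G3=1&1=1 G3=NOT G3=NOT 1=0 -> 1010
Step 2: G0=G2&G1=1&0=0 G1=NOT G2=NOT 1=0 G2=G1&G3=0&0=0 G3=NOT G3=NOT 0=1 -> 0001
Step 3: G0=G2&G1=0&0=0 G1=NOT G2=NOT 0=1 G2=G1&G3=0&1=0 G3=NOT G3=NOT 1=0 -> 0100
Step 4: G0=G2&G1=0&1=0 G1=NOT G2=NOT 0=1 G2=G1&G3=1&0=0 G3=NOT G3=NOT 0=1 -> 0101
Step 5: G0=G2&G1=0&1=0 G1=NOT G2=NOT 0=1 G2=G1&G3=1&1=1 G3=NOT G3=NOT 1=0 -> 0110
Step 6: G0=G2&G1=1&1=1 G1=NOT G2=NOT 1=0 G2=G1&G3=1&0=0 G3=NOT G3=NOT 0=1 -> 1001
Step 7: G0=G2&G1=0&0=0 G1=NOT G2=NOT 0=1 G2=G1&G3=0&1=0 G3=NOT G3=NOT 1=0 -> 0100
Cycle of length 4 starting at step 3 -> no fixed point

Answer: cycle 4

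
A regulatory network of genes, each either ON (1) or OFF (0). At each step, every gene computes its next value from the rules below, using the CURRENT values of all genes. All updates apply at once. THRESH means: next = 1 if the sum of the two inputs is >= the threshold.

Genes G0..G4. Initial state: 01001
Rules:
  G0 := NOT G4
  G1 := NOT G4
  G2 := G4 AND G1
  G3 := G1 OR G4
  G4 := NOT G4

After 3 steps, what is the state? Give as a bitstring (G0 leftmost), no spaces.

Step 1: G0=NOT G4=NOT 1=0 G1=NOT G4=NOT 1=0 G2=G4&G1=1&1=1 G3=G1|G4=1|1=1 G4=NOT G4=NOT 1=0 -> 00110
Step 2: G0=NOT G4=NOT 0=1 G1=NOT G4=NOT 0=1 G2=G4&G1=0&0=0 G3=G1|G4=0|0=0 G4=NOT G4=NOT 0=1 -> 11001
Step 3: G0=NOT G4=NOT 1=0 G1=NOT G4=NOT 1=0 G2=G4&G1=1&1=1 G3=G1|G4=1|1=1 G4=NOT G4=NOT 1=0 -> 00110

00110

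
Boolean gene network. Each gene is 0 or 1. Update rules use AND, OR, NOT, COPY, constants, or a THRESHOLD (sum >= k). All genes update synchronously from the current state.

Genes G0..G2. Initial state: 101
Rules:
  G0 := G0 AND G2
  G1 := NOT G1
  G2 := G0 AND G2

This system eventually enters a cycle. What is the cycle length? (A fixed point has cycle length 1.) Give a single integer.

Step 0: 101
Step 1: G0=G0&G2=1&1=1 G1=NOT G1=NOT 0=1 G2=G0&G2=1&1=1 -> 111
Step 2: G0=G0&G2=1&1=1 G1=NOT G1=NOT 1=0 G2=G0&G2=1&1=1 -> 101
State from step 2 equals state from step 0 -> cycle length 2

Answer: 2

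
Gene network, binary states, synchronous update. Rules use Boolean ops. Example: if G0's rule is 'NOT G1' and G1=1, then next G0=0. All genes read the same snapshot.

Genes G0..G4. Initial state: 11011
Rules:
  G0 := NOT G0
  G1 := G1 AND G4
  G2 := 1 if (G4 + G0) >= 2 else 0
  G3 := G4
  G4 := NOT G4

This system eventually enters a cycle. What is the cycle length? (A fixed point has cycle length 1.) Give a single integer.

Answer: 2

Derivation:
Step 0: 11011
Step 1: G0=NOT G0=NOT 1=0 G1=G1&G4=1&1=1 G2=(1+1>=2)=1 G3=G4=1 G4=NOT G4=NOT 1=0 -> 01110
Step 2: G0=NOT G0=NOT 0=1 G1=G1&G4=1&0=0 G2=(0+0>=2)=0 G3=G4=0 G4=NOT G4=NOT 0=1 -> 10001
Step 3: G0=NOT G0=NOT 1=0 G1=G1&G4=0&1=0 G2=(1+1>=2)=1 G3=G4=1 G4=NOT G4=NOT 1=0 -> 00110
Step 4: G0=NOT G0=NOT 0=1 G1=G1&G4=0&0=0 G2=(0+0>=2)=0 G3=G4=0 G4=NOT G4=NOT 0=1 -> 10001
State from step 4 equals state from step 2 -> cycle length 2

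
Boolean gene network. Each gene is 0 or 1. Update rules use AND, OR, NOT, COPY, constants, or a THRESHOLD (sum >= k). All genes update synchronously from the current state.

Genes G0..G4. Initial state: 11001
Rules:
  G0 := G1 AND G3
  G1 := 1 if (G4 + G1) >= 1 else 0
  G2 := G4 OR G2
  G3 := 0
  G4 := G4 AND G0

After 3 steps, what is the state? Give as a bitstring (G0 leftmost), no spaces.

Step 1: G0=G1&G3=1&0=0 G1=(1+1>=1)=1 G2=G4|G2=1|0=1 G3=0(const) G4=G4&G0=1&1=1 -> 01101
Step 2: G0=G1&G3=1&0=0 G1=(1+1>=1)=1 G2=G4|G2=1|1=1 G3=0(const) G4=G4&G0=1&0=0 -> 01100
Step 3: G0=G1&G3=1&0=0 G1=(0+1>=1)=1 G2=G4|G2=0|1=1 G3=0(const) G4=G4&G0=0&0=0 -> 01100

01100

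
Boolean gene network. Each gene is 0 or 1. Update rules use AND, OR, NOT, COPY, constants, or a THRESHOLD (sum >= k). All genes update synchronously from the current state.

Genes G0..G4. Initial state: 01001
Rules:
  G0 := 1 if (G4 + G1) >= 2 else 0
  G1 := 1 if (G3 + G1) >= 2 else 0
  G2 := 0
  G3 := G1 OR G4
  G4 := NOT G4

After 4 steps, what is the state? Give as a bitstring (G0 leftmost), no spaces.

Step 1: G0=(1+1>=2)=1 G1=(0+1>=2)=0 G2=0(const) G3=G1|G4=1|1=1 G4=NOT G4=NOT 1=0 -> 10010
Step 2: G0=(0+0>=2)=0 G1=(1+0>=2)=0 G2=0(const) G3=G1|G4=0|0=0 G4=NOT G4=NOT 0=1 -> 00001
Step 3: G0=(1+0>=2)=0 G1=(0+0>=2)=0 G2=0(const) G3=G1|G4=0|1=1 G4=NOT G4=NOT 1=0 -> 00010
Step 4: G0=(0+0>=2)=0 G1=(1+0>=2)=0 G2=0(const) G3=G1|G4=0|0=0 G4=NOT G4=NOT 0=1 -> 00001

00001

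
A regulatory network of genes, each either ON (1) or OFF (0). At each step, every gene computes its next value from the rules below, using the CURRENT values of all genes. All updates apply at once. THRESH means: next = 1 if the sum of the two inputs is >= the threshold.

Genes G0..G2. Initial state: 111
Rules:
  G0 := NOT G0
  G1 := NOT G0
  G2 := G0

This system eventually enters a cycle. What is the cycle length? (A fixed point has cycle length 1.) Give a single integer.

Answer: 2

Derivation:
Step 0: 111
Step 1: G0=NOT G0=NOT 1=0 G1=NOT G0=NOT 1=0 G2=G0=1 -> 001
Step 2: G0=NOT G0=NOT 0=1 G1=NOT G0=NOT 0=1 G2=G0=0 -> 110
Step 3: G0=NOT G0=NOT 1=0 G1=NOT G0=NOT 1=0 G2=G0=1 -> 001
State from step 3 equals state from step 1 -> cycle length 2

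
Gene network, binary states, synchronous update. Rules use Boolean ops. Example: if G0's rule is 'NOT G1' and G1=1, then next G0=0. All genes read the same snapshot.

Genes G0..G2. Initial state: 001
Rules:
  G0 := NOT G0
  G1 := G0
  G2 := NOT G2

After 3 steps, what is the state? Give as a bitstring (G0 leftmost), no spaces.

Step 1: G0=NOT G0=NOT 0=1 G1=G0=0 G2=NOT G2=NOT 1=0 -> 100
Step 2: G0=NOT G0=NOT 1=0 G1=G0=1 G2=NOT G2=NOT 0=1 -> 011
Step 3: G0=NOT G0=NOT 0=1 G1=G0=0 G2=NOT G2=NOT 1=0 -> 100

100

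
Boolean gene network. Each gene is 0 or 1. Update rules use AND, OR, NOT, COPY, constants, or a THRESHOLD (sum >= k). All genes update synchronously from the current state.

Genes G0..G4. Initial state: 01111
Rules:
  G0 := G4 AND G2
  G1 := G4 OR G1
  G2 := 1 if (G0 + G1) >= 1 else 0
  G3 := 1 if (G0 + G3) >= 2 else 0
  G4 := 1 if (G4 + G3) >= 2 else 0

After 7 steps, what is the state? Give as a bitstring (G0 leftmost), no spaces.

Step 1: G0=G4&G2=1&1=1 G1=G4|G1=1|1=1 G2=(0+1>=1)=1 G3=(0+1>=2)=0 G4=(1+1>=2)=1 -> 11101
Step 2: G0=G4&G2=1&1=1 G1=G4|G1=1|1=1 G2=(1+1>=1)=1 G3=(1+0>=2)=0 G4=(1+0>=2)=0 -> 11100
Step 3: G0=G4&G2=0&1=0 G1=G4|G1=0|1=1 G2=(1+1>=1)=1 G3=(1+0>=2)=0 G4=(0+0>=2)=0 -> 01100
Step 4: G0=G4&G2=0&1=0 G1=G4|G1=0|1=1 G2=(0+1>=1)=1 G3=(0+0>=2)=0 G4=(0+0>=2)=0 -> 01100
Step 5: G0=G4&G2=0&1=0 G1=G4|G1=0|1=1 G2=(0+1>=1)=1 G3=(0+0>=2)=0 G4=(0+0>=2)=0 -> 01100
Step 6: G0=G4&G2=0&1=0 G1=G4|G1=0|1=1 G2=(0+1>=1)=1 G3=(0+0>=2)=0 G4=(0+0>=2)=0 -> 01100
Step 7: G0=G4&G2=0&1=0 G1=G4|G1=0|1=1 G2=(0+1>=1)=1 G3=(0+0>=2)=0 G4=(0+0>=2)=0 -> 01100

01100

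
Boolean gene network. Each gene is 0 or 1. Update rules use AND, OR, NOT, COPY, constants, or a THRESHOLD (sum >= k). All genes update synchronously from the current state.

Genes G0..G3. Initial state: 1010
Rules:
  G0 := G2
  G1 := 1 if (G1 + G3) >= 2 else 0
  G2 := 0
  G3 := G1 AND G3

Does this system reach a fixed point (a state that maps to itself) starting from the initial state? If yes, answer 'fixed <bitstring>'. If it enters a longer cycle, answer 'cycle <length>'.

Step 0: 1010
Step 1: G0=G2=1 G1=(0+0>=2)=0 G2=0(const) G3=G1&G3=0&0=0 -> 1000
Step 2: G0=G2=0 G1=(0+0>=2)=0 G2=0(const) G3=G1&G3=0&0=0 -> 0000
Step 3: G0=G2=0 G1=(0+0>=2)=0 G2=0(const) G3=G1&G3=0&0=0 -> 0000
Fixed point reached at step 2: 0000

Answer: fixed 0000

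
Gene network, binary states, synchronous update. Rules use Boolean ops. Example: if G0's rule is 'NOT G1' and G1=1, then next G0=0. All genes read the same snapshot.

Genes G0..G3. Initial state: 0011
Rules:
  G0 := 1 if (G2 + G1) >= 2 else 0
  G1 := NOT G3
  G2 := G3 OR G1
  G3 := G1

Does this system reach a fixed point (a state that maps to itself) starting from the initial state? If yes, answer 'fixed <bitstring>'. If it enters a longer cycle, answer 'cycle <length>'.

Step 0: 0011
Step 1: G0=(1+0>=2)=0 G1=NOT G3=NOT 1=0 G2=G3|G1=1|0=1 G3=G1=0 -> 0010
Step 2: G0=(1+0>=2)=0 G1=NOT G3=NOT 0=1 G2=G3|G1=0|0=0 G3=G1=0 -> 0100
Step 3: G0=(0+1>=2)=0 G1=NOT G3=NOT 0=1 G2=G3|G1=0|1=1 G3=G1=1 -> 0111
Step 4: G0=(1+1>=2)=1 G1=NOT G3=NOT 1=0 G2=G3|G1=1|1=1 G3=G1=1 -> 1011
Step 5: G0=(1+0>=2)=0 G1=NOT G3=NOT 1=0 G2=G3|G1=1|0=1 G3=G1=0 -> 0010
Cycle of length 4 starting at step 1 -> no fixed point

Answer: cycle 4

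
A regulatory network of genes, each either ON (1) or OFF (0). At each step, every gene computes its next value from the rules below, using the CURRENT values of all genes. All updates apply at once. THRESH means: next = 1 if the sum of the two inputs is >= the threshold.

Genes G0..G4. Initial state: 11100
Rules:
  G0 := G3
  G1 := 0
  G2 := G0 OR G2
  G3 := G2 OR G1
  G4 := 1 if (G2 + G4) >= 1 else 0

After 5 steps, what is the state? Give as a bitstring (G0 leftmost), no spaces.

Step 1: G0=G3=0 G1=0(const) G2=G0|G2=1|1=1 G3=G2|G1=1|1=1 G4=(1+0>=1)=1 -> 00111
Step 2: G0=G3=1 G1=0(const) G2=G0|G2=0|1=1 G3=G2|G1=1|0=1 G4=(1+1>=1)=1 -> 10111
Step 3: G0=G3=1 G1=0(const) G2=G0|G2=1|1=1 G3=G2|G1=1|0=1 G4=(1+1>=1)=1 -> 10111
Step 4: G0=G3=1 G1=0(const) G2=G0|G2=1|1=1 G3=G2|G1=1|0=1 G4=(1+1>=1)=1 -> 10111
Step 5: G0=G3=1 G1=0(const) G2=G0|G2=1|1=1 G3=G2|G1=1|0=1 G4=(1+1>=1)=1 -> 10111

10111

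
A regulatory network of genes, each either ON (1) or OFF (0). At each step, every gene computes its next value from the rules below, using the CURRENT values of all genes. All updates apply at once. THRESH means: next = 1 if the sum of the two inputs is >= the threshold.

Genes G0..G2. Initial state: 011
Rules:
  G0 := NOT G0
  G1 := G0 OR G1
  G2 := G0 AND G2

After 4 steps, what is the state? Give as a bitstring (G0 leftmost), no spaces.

Step 1: G0=NOT G0=NOT 0=1 G1=G0|G1=0|1=1 G2=G0&G2=0&1=0 -> 110
Step 2: G0=NOT G0=NOT 1=0 G1=G0|G1=1|1=1 G2=G0&G2=1&0=0 -> 010
Step 3: G0=NOT G0=NOT 0=1 G1=G0|G1=0|1=1 G2=G0&G2=0&0=0 -> 110
Step 4: G0=NOT G0=NOT 1=0 G1=G0|G1=1|1=1 G2=G0&G2=1&0=0 -> 010

010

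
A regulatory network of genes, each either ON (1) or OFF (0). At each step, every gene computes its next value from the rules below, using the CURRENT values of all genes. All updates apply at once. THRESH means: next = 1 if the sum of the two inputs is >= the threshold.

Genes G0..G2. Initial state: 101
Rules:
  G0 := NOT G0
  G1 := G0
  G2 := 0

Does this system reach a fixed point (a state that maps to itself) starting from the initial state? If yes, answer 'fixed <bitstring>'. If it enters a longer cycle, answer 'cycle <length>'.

Step 0: 101
Step 1: G0=NOT G0=NOT 1=0 G1=G0=1 G2=0(const) -> 010
Step 2: G0=NOT G0=NOT 0=1 G1=G0=0 G2=0(const) -> 100
Step 3: G0=NOT G0=NOT 1=0 G1=G0=1 G2=0(const) -> 010
Cycle of length 2 starting at step 1 -> no fixed point

Answer: cycle 2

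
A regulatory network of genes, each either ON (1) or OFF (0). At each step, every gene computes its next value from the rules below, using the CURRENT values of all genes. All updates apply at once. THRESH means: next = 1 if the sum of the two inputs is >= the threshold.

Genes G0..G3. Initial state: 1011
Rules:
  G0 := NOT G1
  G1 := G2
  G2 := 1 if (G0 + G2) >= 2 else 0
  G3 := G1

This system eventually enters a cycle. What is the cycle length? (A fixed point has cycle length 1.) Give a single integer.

Answer: 1

Derivation:
Step 0: 1011
Step 1: G0=NOT G1=NOT 0=1 G1=G2=1 G2=(1+1>=2)=1 G3=G1=0 -> 1110
Step 2: G0=NOT G1=NOT 1=0 G1=G2=1 G2=(1+1>=2)=1 G3=G1=1 -> 0111
Step 3: G0=NOT G1=NOT 1=0 G1=G2=1 G2=(0+1>=2)=0 G3=G1=1 -> 0101
Step 4: G0=NOT G1=NOT 1=0 G1=G2=0 G2=(0+0>=2)=0 G3=G1=1 -> 0001
Step 5: G0=NOT G1=NOT 0=1 G1=G2=0 G2=(0+0>=2)=0 G3=G1=0 -> 1000
Step 6: G0=NOT G1=NOT 0=1 G1=G2=0 G2=(1+0>=2)=0 G3=G1=0 -> 1000
State from step 6 equals state from step 5 -> cycle length 1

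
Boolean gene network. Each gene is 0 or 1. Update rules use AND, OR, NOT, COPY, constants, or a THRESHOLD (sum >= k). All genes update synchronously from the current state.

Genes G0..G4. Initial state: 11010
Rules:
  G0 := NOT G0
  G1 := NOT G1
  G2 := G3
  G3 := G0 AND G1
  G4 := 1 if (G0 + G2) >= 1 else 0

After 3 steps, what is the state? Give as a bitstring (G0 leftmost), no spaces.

Step 1: G0=NOT G0=NOT 1=0 G1=NOT G1=NOT 1=0 G2=G3=1 G3=G0&G1=1&1=1 G4=(1+0>=1)=1 -> 00111
Step 2: G0=NOT G0=NOT 0=1 G1=NOT G1=NOT 0=1 G2=G3=1 G3=G0&G1=0&0=0 G4=(0+1>=1)=1 -> 11101
Step 3: G0=NOT G0=NOT 1=0 G1=NOT G1=NOT 1=0 G2=G3=0 G3=G0&G1=1&1=1 G4=(1+1>=1)=1 -> 00011

00011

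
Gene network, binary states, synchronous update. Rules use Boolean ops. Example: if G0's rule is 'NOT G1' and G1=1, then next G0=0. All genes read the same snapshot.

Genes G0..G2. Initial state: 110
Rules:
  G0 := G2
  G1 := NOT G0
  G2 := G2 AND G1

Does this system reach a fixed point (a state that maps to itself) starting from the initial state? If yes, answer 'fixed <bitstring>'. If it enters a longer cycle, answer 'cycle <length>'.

Step 0: 110
Step 1: G0=G2=0 G1=NOT G0=NOT 1=0 G2=G2&G1=0&1=0 -> 000
Step 2: G0=G2=0 G1=NOT G0=NOT 0=1 G2=G2&G1=0&0=0 -> 010
Step 3: G0=G2=0 G1=NOT G0=NOT 0=1 G2=G2&G1=0&1=0 -> 010
Fixed point reached at step 2: 010

Answer: fixed 010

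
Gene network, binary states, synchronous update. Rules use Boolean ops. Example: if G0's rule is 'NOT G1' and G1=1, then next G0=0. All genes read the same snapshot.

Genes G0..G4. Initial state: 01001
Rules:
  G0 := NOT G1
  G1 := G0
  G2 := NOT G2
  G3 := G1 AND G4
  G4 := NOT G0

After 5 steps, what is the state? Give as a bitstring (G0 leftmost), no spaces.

Step 1: G0=NOT G1=NOT 1=0 G1=G0=0 G2=NOT G2=NOT 0=1 G3=G1&G4=1&1=1 G4=NOT G0=NOT 0=1 -> 00111
Step 2: G0=NOT G1=NOT 0=1 G1=G0=0 G2=NOT G2=NOT 1=0 G3=G1&G4=0&1=0 G4=NOT G0=NOT 0=1 -> 10001
Step 3: G0=NOT G1=NOT 0=1 G1=G0=1 G2=NOT G2=NOT 0=1 G3=G1&G4=0&1=0 G4=NOT G0=NOT 1=0 -> 11100
Step 4: G0=NOT G1=NOT 1=0 G1=G0=1 G2=NOT G2=NOT 1=0 G3=G1&G4=1&0=0 G4=NOT G0=NOT 1=0 -> 01000
Step 5: G0=NOT G1=NOT 1=0 G1=G0=0 G2=NOT G2=NOT 0=1 G3=G1&G4=1&0=0 G4=NOT G0=NOT 0=1 -> 00101

00101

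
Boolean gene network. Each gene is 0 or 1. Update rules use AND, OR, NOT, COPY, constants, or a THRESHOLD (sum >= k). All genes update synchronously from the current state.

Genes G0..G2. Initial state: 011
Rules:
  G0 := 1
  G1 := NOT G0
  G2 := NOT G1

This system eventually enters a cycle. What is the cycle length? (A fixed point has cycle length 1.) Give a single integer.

Answer: 1

Derivation:
Step 0: 011
Step 1: G0=1(const) G1=NOT G0=NOT 0=1 G2=NOT G1=NOT 1=0 -> 110
Step 2: G0=1(const) G1=NOT G0=NOT 1=0 G2=NOT G1=NOT 1=0 -> 100
Step 3: G0=1(const) G1=NOT G0=NOT 1=0 G2=NOT G1=NOT 0=1 -> 101
Step 4: G0=1(const) G1=NOT G0=NOT 1=0 G2=NOT G1=NOT 0=1 -> 101
State from step 4 equals state from step 3 -> cycle length 1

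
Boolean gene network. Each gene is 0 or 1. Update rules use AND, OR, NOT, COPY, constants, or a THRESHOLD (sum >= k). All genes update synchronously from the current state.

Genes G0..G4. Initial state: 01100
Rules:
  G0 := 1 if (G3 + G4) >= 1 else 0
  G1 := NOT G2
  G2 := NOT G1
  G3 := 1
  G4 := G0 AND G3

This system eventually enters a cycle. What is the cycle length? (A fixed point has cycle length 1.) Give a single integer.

Answer: 2

Derivation:
Step 0: 01100
Step 1: G0=(0+0>=1)=0 G1=NOT G2=NOT 1=0 G2=NOT G1=NOT 1=0 G3=1(const) G4=G0&G3=0&0=0 -> 00010
Step 2: G0=(1+0>=1)=1 G1=NOT G2=NOT 0=1 G2=NOT G1=NOT 0=1 G3=1(const) G4=G0&G3=0&1=0 -> 11110
Step 3: G0=(1+0>=1)=1 G1=NOT G2=NOT 1=0 G2=NOT G1=NOT 1=0 G3=1(const) G4=G0&G3=1&1=1 -> 10011
Step 4: G0=(1+1>=1)=1 G1=NOT G2=NOT 0=1 G2=NOT G1=NOT 0=1 G3=1(const) G4=G0&G3=1&1=1 -> 11111
Step 5: G0=(1+1>=1)=1 G1=NOT G2=NOT 1=0 G2=NOT G1=NOT 1=0 G3=1(const) G4=G0&G3=1&1=1 -> 10011
State from step 5 equals state from step 3 -> cycle length 2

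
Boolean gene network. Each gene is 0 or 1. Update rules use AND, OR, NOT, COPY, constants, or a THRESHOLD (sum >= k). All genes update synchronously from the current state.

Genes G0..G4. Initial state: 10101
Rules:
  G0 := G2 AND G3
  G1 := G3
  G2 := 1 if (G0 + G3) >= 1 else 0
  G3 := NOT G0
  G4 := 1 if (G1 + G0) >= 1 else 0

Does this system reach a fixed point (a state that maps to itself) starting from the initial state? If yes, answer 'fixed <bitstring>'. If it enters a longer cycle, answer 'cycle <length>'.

Answer: cycle 5

Derivation:
Step 0: 10101
Step 1: G0=G2&G3=1&0=0 G1=G3=0 G2=(1+0>=1)=1 G3=NOT G0=NOT 1=0 G4=(0+1>=1)=1 -> 00101
Step 2: G0=G2&G3=1&0=0 G1=G3=0 G2=(0+0>=1)=0 G3=NOT G0=NOT 0=1 G4=(0+0>=1)=0 -> 00010
Step 3: G0=G2&G3=0&1=0 G1=G3=1 G2=(0+1>=1)=1 G3=NOT G0=NOT 0=1 G4=(0+0>=1)=0 -> 01110
Step 4: G0=G2&G3=1&1=1 G1=G3=1 G2=(0+1>=1)=1 G3=NOT G0=NOT 0=1 G4=(1+0>=1)=1 -> 11111
Step 5: G0=G2&G3=1&1=1 G1=G3=1 G2=(1+1>=1)=1 G3=NOT G0=NOT 1=0 G4=(1+1>=1)=1 -> 11101
Step 6: G0=G2&G3=1&0=0 G1=G3=0 G2=(1+0>=1)=1 G3=NOT G0=NOT 1=0 G4=(1+1>=1)=1 -> 00101
Cycle of length 5 starting at step 1 -> no fixed point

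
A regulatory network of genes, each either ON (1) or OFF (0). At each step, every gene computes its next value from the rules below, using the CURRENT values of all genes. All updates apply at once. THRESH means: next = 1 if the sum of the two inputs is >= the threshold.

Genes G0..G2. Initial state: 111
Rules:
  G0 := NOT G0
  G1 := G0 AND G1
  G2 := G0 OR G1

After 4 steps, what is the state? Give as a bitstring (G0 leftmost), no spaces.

Step 1: G0=NOT G0=NOT 1=0 G1=G0&G1=1&1=1 G2=G0|G1=1|1=1 -> 011
Step 2: G0=NOT G0=NOT 0=1 G1=G0&G1=0&1=0 G2=G0|G1=0|1=1 -> 101
Step 3: G0=NOT G0=NOT 1=0 G1=G0&G1=1&0=0 G2=G0|G1=1|0=1 -> 001
Step 4: G0=NOT G0=NOT 0=1 G1=G0&G1=0&0=0 G2=G0|G1=0|0=0 -> 100

100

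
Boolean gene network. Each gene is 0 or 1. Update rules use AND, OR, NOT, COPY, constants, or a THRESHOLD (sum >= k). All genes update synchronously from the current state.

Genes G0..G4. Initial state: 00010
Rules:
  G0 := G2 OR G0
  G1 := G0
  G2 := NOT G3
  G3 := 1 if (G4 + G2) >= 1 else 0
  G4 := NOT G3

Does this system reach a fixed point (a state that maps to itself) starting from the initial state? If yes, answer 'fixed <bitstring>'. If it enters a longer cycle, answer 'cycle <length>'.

Answer: cycle 4

Derivation:
Step 0: 00010
Step 1: G0=G2|G0=0|0=0 G1=G0=0 G2=NOT G3=NOT 1=0 G3=(0+0>=1)=0 G4=NOT G3=NOT 1=0 -> 00000
Step 2: G0=G2|G0=0|0=0 G1=G0=0 G2=NOT G3=NOT 0=1 G3=(0+0>=1)=0 G4=NOT G3=NOT 0=1 -> 00101
Step 3: G0=G2|G0=1|0=1 G1=G0=0 G2=NOT G3=NOT 0=1 G3=(1+1>=1)=1 G4=NOT G3=NOT 0=1 -> 10111
Step 4: G0=G2|G0=1|1=1 G1=G0=1 G2=NOT G3=NOT 1=0 G3=(1+1>=1)=1 G4=NOT G3=NOT 1=0 -> 11010
Step 5: G0=G2|G0=0|1=1 G1=G0=1 G2=NOT G3=NOT 1=0 G3=(0+0>=1)=0 G4=NOT G3=NOT 1=0 -> 11000
Step 6: G0=G2|G0=0|1=1 G1=G0=1 G2=NOT G3=NOT 0=1 G3=(0+0>=1)=0 G4=NOT G3=NOT 0=1 -> 11101
Step 7: G0=G2|G0=1|1=1 G1=G0=1 G2=NOT G3=NOT 0=1 G3=(1+1>=1)=1 G4=NOT G3=NOT 0=1 -> 11111
Step 8: G0=G2|G0=1|1=1 G1=G0=1 G2=NOT G3=NOT 1=0 G3=(1+1>=1)=1 G4=NOT G3=NOT 1=0 -> 11010
Cycle of length 4 starting at step 4 -> no fixed point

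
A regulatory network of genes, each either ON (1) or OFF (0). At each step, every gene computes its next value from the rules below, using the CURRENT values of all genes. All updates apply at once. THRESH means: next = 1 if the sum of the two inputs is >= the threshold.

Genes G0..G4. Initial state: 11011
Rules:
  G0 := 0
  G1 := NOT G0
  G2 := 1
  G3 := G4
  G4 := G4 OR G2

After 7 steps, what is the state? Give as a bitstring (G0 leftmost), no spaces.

Step 1: G0=0(const) G1=NOT G0=NOT 1=0 G2=1(const) G3=G4=1 G4=G4|G2=1|0=1 -> 00111
Step 2: G0=0(const) G1=NOT G0=NOT 0=1 G2=1(const) G3=G4=1 G4=G4|G2=1|1=1 -> 01111
Step 3: G0=0(const) G1=NOT G0=NOT 0=1 G2=1(const) G3=G4=1 G4=G4|G2=1|1=1 -> 01111
Step 4: G0=0(const) G1=NOT G0=NOT 0=1 G2=1(const) G3=G4=1 G4=G4|G2=1|1=1 -> 01111
Step 5: G0=0(const) G1=NOT G0=NOT 0=1 G2=1(const) G3=G4=1 G4=G4|G2=1|1=1 -> 01111
Step 6: G0=0(const) G1=NOT G0=NOT 0=1 G2=1(const) G3=G4=1 G4=G4|G2=1|1=1 -> 01111
Step 7: G0=0(const) G1=NOT G0=NOT 0=1 G2=1(const) G3=G4=1 G4=G4|G2=1|1=1 -> 01111

01111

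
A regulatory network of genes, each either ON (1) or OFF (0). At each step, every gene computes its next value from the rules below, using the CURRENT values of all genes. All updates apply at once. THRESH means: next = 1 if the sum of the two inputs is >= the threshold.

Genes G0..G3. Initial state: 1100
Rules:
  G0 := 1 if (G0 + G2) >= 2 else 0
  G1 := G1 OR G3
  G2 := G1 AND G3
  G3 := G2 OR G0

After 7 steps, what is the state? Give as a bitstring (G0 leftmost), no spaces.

Step 1: G0=(1+0>=2)=0 G1=G1|G3=1|0=1 G2=G1&G3=1&0=0 G3=G2|G0=0|1=1 -> 0101
Step 2: G0=(0+0>=2)=0 G1=G1|G3=1|1=1 G2=G1&G3=1&1=1 G3=G2|G0=0|0=0 -> 0110
Step 3: G0=(0+1>=2)=0 G1=G1|G3=1|0=1 G2=G1&G3=1&0=0 G3=G2|G0=1|0=1 -> 0101
Step 4: G0=(0+0>=2)=0 G1=G1|G3=1|1=1 G2=G1&G3=1&1=1 G3=G2|G0=0|0=0 -> 0110
Step 5: G0=(0+1>=2)=0 G1=G1|G3=1|0=1 G2=G1&G3=1&0=0 G3=G2|G0=1|0=1 -> 0101
Step 6: G0=(0+0>=2)=0 G1=G1|G3=1|1=1 G2=G1&G3=1&1=1 G3=G2|G0=0|0=0 -> 0110
Step 7: G0=(0+1>=2)=0 G1=G1|G3=1|0=1 G2=G1&G3=1&0=0 G3=G2|G0=1|0=1 -> 0101

0101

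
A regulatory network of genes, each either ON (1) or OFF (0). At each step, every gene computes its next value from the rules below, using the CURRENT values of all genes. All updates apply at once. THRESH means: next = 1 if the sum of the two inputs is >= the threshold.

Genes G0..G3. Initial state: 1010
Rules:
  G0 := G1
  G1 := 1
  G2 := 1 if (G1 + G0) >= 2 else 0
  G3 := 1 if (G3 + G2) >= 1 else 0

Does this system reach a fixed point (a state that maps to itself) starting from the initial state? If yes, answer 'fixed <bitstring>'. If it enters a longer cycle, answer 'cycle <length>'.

Step 0: 1010
Step 1: G0=G1=0 G1=1(const) G2=(0+1>=2)=0 G3=(0+1>=1)=1 -> 0101
Step 2: G0=G1=1 G1=1(const) G2=(1+0>=2)=0 G3=(1+0>=1)=1 -> 1101
Step 3: G0=G1=1 G1=1(const) G2=(1+1>=2)=1 G3=(1+0>=1)=1 -> 1111
Step 4: G0=G1=1 G1=1(const) G2=(1+1>=2)=1 G3=(1+1>=1)=1 -> 1111
Fixed point reached at step 3: 1111

Answer: fixed 1111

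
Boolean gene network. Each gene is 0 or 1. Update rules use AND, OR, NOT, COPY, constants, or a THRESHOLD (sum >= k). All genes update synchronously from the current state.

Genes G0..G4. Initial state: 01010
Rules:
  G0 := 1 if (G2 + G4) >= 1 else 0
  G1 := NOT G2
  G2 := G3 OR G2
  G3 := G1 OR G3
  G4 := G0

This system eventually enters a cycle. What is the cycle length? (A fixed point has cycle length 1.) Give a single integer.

Step 0: 01010
Step 1: G0=(0+0>=1)=0 G1=NOT G2=NOT 0=1 G2=G3|G2=1|0=1 G3=G1|G3=1|1=1 G4=G0=0 -> 01110
Step 2: G0=(1+0>=1)=1 G1=NOT G2=NOT 1=0 G2=G3|G2=1|1=1 G3=G1|G3=1|1=1 G4=G0=0 -> 10110
Step 3: G0=(1+0>=1)=1 G1=NOT G2=NOT 1=0 G2=G3|G2=1|1=1 G3=G1|G3=0|1=1 G4=G0=1 -> 10111
Step 4: G0=(1+1>=1)=1 G1=NOT G2=NOT 1=0 G2=G3|G2=1|1=1 G3=G1|G3=0|1=1 G4=G0=1 -> 10111
State from step 4 equals state from step 3 -> cycle length 1

Answer: 1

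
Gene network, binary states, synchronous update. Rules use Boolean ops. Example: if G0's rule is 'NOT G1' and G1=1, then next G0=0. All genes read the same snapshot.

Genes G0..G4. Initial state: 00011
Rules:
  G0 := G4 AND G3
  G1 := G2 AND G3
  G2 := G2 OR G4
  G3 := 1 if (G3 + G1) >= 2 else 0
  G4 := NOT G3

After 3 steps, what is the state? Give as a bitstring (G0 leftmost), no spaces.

Step 1: G0=G4&G3=1&1=1 G1=G2&G3=0&1=0 G2=G2|G4=0|1=1 G3=(1+0>=2)=0 G4=NOT G3=NOT 1=0 -> 10100
Step 2: G0=G4&G3=0&0=0 G1=G2&G3=1&0=0 G2=G2|G4=1|0=1 G3=(0+0>=2)=0 G4=NOT G3=NOT 0=1 -> 00101
Step 3: G0=G4&G3=1&0=0 G1=G2&G3=1&0=0 G2=G2|G4=1|1=1 G3=(0+0>=2)=0 G4=NOT G3=NOT 0=1 -> 00101

00101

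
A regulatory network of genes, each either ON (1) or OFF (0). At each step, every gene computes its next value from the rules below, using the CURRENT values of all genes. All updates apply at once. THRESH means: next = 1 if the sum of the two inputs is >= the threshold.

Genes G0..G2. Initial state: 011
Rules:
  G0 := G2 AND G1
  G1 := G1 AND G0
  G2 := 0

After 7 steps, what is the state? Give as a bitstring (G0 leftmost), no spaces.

Step 1: G0=G2&G1=1&1=1 G1=G1&G0=1&0=0 G2=0(const) -> 100
Step 2: G0=G2&G1=0&0=0 G1=G1&G0=0&1=0 G2=0(const) -> 000
Step 3: G0=G2&G1=0&0=0 G1=G1&G0=0&0=0 G2=0(const) -> 000
Step 4: G0=G2&G1=0&0=0 G1=G1&G0=0&0=0 G2=0(const) -> 000
Step 5: G0=G2&G1=0&0=0 G1=G1&G0=0&0=0 G2=0(const) -> 000
Step 6: G0=G2&G1=0&0=0 G1=G1&G0=0&0=0 G2=0(const) -> 000
Step 7: G0=G2&G1=0&0=0 G1=G1&G0=0&0=0 G2=0(const) -> 000

000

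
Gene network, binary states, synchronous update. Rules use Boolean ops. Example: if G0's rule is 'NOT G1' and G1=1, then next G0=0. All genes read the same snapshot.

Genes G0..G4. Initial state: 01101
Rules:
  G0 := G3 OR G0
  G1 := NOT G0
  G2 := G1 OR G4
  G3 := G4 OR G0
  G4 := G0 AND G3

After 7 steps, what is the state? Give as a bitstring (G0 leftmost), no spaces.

Step 1: G0=G3|G0=0|0=0 G1=NOT G0=NOT 0=1 G2=G1|G4=1|1=1 G3=G4|G0=1|0=1 G4=G0&G3=0&0=0 -> 01110
Step 2: G0=G3|G0=1|0=1 G1=NOT G0=NOT 0=1 G2=G1|G4=1|0=1 G3=G4|G0=0|0=0 G4=G0&G3=0&1=0 -> 11100
Step 3: G0=G3|G0=0|1=1 G1=NOT G0=NOT 1=0 G2=G1|G4=1|0=1 G3=G4|G0=0|1=1 G4=G0&G3=1&0=0 -> 10110
Step 4: G0=G3|G0=1|1=1 G1=NOT G0=NOT 1=0 G2=G1|G4=0|0=0 G3=G4|G0=0|1=1 G4=G0&G3=1&1=1 -> 10011
Step 5: G0=G3|G0=1|1=1 G1=NOT G0=NOT 1=0 G2=G1|G4=0|1=1 G3=G4|G0=1|1=1 G4=G0&G3=1&1=1 -> 10111
Step 6: G0=G3|G0=1|1=1 G1=NOT G0=NOT 1=0 G2=G1|G4=0|1=1 G3=G4|G0=1|1=1 G4=G0&G3=1&1=1 -> 10111
Step 7: G0=G3|G0=1|1=1 G1=NOT G0=NOT 1=0 G2=G1|G4=0|1=1 G3=G4|G0=1|1=1 G4=G0&G3=1&1=1 -> 10111

10111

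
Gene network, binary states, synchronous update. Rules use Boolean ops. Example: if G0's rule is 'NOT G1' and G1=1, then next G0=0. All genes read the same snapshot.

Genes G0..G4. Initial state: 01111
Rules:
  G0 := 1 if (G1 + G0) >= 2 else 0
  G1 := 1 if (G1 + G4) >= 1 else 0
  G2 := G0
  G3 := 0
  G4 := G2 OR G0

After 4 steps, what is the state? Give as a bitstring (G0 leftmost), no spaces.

Step 1: G0=(1+0>=2)=0 G1=(1+1>=1)=1 G2=G0=0 G3=0(const) G4=G2|G0=1|0=1 -> 01001
Step 2: G0=(1+0>=2)=0 G1=(1+1>=1)=1 G2=G0=0 G3=0(const) G4=G2|G0=0|0=0 -> 01000
Step 3: G0=(1+0>=2)=0 G1=(1+0>=1)=1 G2=G0=0 G3=0(const) G4=G2|G0=0|0=0 -> 01000
Step 4: G0=(1+0>=2)=0 G1=(1+0>=1)=1 G2=G0=0 G3=0(const) G4=G2|G0=0|0=0 -> 01000

01000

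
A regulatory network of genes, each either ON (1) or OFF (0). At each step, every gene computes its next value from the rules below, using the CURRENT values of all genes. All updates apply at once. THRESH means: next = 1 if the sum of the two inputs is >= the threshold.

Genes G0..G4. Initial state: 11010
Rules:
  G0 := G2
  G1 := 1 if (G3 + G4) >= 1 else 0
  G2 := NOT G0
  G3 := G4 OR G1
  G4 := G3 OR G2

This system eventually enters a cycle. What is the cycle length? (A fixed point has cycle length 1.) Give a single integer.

Step 0: 11010
Step 1: G0=G2=0 G1=(1+0>=1)=1 G2=NOT G0=NOT 1=0 G3=G4|G1=0|1=1 G4=G3|G2=1|0=1 -> 01011
Step 2: G0=G2=0 G1=(1+1>=1)=1 G2=NOT G0=NOT 0=1 G3=G4|G1=1|1=1 G4=G3|G2=1|0=1 -> 01111
Step 3: G0=G2=1 G1=(1+1>=1)=1 G2=NOT G0=NOT 0=1 G3=G4|G1=1|1=1 G4=G3|G2=1|1=1 -> 11111
Step 4: G0=G2=1 G1=(1+1>=1)=1 G2=NOT G0=NOT 1=0 G3=G4|G1=1|1=1 G4=G3|G2=1|1=1 -> 11011
Step 5: G0=G2=0 G1=(1+1>=1)=1 G2=NOT G0=NOT 1=0 G3=G4|G1=1|1=1 G4=G3|G2=1|0=1 -> 01011
State from step 5 equals state from step 1 -> cycle length 4

Answer: 4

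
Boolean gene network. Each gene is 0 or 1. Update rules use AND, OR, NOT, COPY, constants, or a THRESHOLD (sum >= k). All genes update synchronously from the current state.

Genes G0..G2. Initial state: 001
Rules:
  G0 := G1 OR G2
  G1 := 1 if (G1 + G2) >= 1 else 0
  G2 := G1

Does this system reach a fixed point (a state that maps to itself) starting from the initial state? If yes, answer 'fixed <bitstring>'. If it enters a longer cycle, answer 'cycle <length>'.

Answer: fixed 111

Derivation:
Step 0: 001
Step 1: G0=G1|G2=0|1=1 G1=(0+1>=1)=1 G2=G1=0 -> 110
Step 2: G0=G1|G2=1|0=1 G1=(1+0>=1)=1 G2=G1=1 -> 111
Step 3: G0=G1|G2=1|1=1 G1=(1+1>=1)=1 G2=G1=1 -> 111
Fixed point reached at step 2: 111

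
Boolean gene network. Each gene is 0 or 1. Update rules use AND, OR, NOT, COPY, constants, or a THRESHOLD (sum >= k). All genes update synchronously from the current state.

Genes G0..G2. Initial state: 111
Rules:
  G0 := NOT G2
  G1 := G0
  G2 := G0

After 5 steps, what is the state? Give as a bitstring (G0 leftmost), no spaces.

Step 1: G0=NOT G2=NOT 1=0 G1=G0=1 G2=G0=1 -> 011
Step 2: G0=NOT G2=NOT 1=0 G1=G0=0 G2=G0=0 -> 000
Step 3: G0=NOT G2=NOT 0=1 G1=G0=0 G2=G0=0 -> 100
Step 4: G0=NOT G2=NOT 0=1 G1=G0=1 G2=G0=1 -> 111
Step 5: G0=NOT G2=NOT 1=0 G1=G0=1 G2=G0=1 -> 011

011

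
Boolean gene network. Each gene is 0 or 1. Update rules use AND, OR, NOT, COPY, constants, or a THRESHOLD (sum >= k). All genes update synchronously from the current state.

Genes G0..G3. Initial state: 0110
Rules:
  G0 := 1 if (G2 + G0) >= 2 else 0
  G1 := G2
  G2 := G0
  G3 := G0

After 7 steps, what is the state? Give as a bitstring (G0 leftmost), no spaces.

Step 1: G0=(1+0>=2)=0 G1=G2=1 G2=G0=0 G3=G0=0 -> 0100
Step 2: G0=(0+0>=2)=0 G1=G2=0 G2=G0=0 G3=G0=0 -> 0000
Step 3: G0=(0+0>=2)=0 G1=G2=0 G2=G0=0 G3=G0=0 -> 0000
Step 4: G0=(0+0>=2)=0 G1=G2=0 G2=G0=0 G3=G0=0 -> 0000
Step 5: G0=(0+0>=2)=0 G1=G2=0 G2=G0=0 G3=G0=0 -> 0000
Step 6: G0=(0+0>=2)=0 G1=G2=0 G2=G0=0 G3=G0=0 -> 0000
Step 7: G0=(0+0>=2)=0 G1=G2=0 G2=G0=0 G3=G0=0 -> 0000

0000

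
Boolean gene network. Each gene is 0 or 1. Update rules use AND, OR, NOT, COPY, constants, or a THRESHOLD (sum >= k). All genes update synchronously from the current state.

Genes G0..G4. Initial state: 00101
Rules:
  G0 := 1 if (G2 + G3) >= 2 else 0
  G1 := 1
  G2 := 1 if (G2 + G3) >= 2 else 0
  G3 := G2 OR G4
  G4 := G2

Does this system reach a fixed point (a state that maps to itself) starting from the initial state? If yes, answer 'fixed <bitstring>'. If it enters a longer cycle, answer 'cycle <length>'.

Step 0: 00101
Step 1: G0=(1+0>=2)=0 G1=1(const) G2=(1+0>=2)=0 G3=G2|G4=1|1=1 G4=G2=1 -> 01011
Step 2: G0=(0+1>=2)=0 G1=1(const) G2=(0+1>=2)=0 G3=G2|G4=0|1=1 G4=G2=0 -> 01010
Step 3: G0=(0+1>=2)=0 G1=1(const) G2=(0+1>=2)=0 G3=G2|G4=0|0=0 G4=G2=0 -> 01000
Step 4: G0=(0+0>=2)=0 G1=1(const) G2=(0+0>=2)=0 G3=G2|G4=0|0=0 G4=G2=0 -> 01000
Fixed point reached at step 3: 01000

Answer: fixed 01000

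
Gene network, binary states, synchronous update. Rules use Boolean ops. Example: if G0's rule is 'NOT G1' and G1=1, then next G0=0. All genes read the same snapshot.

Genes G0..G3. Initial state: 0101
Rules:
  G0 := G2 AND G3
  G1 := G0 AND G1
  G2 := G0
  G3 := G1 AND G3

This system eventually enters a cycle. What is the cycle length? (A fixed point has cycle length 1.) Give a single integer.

Step 0: 0101
Step 1: G0=G2&G3=0&1=0 G1=G0&G1=0&1=0 G2=G0=0 G3=G1&G3=1&1=1 -> 0001
Step 2: G0=G2&G3=0&1=0 G1=G0&G1=0&0=0 G2=G0=0 G3=G1&G3=0&1=0 -> 0000
Step 3: G0=G2&G3=0&0=0 G1=G0&G1=0&0=0 G2=G0=0 G3=G1&G3=0&0=0 -> 0000
State from step 3 equals state from step 2 -> cycle length 1

Answer: 1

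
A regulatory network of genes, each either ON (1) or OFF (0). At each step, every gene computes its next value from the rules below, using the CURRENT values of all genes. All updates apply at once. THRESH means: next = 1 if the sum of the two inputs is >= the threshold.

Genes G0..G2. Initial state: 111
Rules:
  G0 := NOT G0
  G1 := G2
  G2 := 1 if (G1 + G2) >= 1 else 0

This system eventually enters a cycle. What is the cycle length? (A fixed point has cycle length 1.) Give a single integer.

Step 0: 111
Step 1: G0=NOT G0=NOT 1=0 G1=G2=1 G2=(1+1>=1)=1 -> 011
Step 2: G0=NOT G0=NOT 0=1 G1=G2=1 G2=(1+1>=1)=1 -> 111
State from step 2 equals state from step 0 -> cycle length 2

Answer: 2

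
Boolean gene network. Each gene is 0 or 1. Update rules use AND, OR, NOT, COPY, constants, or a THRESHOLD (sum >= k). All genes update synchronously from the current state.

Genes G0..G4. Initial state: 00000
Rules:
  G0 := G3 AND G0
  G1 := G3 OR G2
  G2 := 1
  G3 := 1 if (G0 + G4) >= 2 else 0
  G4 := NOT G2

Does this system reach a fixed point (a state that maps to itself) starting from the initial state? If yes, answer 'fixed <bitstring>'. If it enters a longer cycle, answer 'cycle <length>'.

Answer: fixed 01100

Derivation:
Step 0: 00000
Step 1: G0=G3&G0=0&0=0 G1=G3|G2=0|0=0 G2=1(const) G3=(0+0>=2)=0 G4=NOT G2=NOT 0=1 -> 00101
Step 2: G0=G3&G0=0&0=0 G1=G3|G2=0|1=1 G2=1(const) G3=(0+1>=2)=0 G4=NOT G2=NOT 1=0 -> 01100
Step 3: G0=G3&G0=0&0=0 G1=G3|G2=0|1=1 G2=1(const) G3=(0+0>=2)=0 G4=NOT G2=NOT 1=0 -> 01100
Fixed point reached at step 2: 01100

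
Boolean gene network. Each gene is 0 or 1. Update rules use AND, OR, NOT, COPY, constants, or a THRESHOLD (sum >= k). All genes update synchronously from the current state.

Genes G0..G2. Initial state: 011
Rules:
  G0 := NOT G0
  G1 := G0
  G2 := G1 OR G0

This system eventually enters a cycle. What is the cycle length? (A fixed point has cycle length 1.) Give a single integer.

Step 0: 011
Step 1: G0=NOT G0=NOT 0=1 G1=G0=0 G2=G1|G0=1|0=1 -> 101
Step 2: G0=NOT G0=NOT 1=0 G1=G0=1 G2=G1|G0=0|1=1 -> 011
State from step 2 equals state from step 0 -> cycle length 2

Answer: 2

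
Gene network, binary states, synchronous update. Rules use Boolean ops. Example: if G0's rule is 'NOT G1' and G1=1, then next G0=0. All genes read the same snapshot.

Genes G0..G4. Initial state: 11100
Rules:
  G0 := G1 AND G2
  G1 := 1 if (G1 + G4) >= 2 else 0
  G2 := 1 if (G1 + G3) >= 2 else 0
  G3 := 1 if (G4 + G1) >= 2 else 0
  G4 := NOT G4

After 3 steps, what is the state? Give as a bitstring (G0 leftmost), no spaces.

Step 1: G0=G1&G2=1&1=1 G1=(1+0>=2)=0 G2=(1+0>=2)=0 G3=(0+1>=2)=0 G4=NOT G4=NOT 0=1 -> 10001
Step 2: G0=G1&G2=0&0=0 G1=(0+1>=2)=0 G2=(0+0>=2)=0 G3=(1+0>=2)=0 G4=NOT G4=NOT 1=0 -> 00000
Step 3: G0=G1&G2=0&0=0 G1=(0+0>=2)=0 G2=(0+0>=2)=0 G3=(0+0>=2)=0 G4=NOT G4=NOT 0=1 -> 00001

00001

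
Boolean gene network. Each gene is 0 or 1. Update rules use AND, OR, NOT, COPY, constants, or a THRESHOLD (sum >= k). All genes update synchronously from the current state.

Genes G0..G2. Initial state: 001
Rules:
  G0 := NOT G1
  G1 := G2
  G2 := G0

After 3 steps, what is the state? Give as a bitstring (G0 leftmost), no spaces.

Step 1: G0=NOT G1=NOT 0=1 G1=G2=1 G2=G0=0 -> 110
Step 2: G0=NOT G1=NOT 1=0 G1=G2=0 G2=G0=1 -> 001
Step 3: G0=NOT G1=NOT 0=1 G1=G2=1 G2=G0=0 -> 110

110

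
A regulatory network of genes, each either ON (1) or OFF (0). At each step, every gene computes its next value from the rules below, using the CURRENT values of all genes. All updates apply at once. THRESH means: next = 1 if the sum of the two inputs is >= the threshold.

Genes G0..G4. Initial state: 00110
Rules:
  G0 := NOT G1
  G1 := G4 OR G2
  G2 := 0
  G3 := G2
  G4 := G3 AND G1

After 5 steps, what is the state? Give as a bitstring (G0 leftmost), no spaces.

Step 1: G0=NOT G1=NOT 0=1 G1=G4|G2=0|1=1 G2=0(const) G3=G2=1 G4=G3&G1=1&0=0 -> 11010
Step 2: G0=NOT G1=NOT 1=0 G1=G4|G2=0|0=0 G2=0(const) G3=G2=0 G4=G3&G1=1&1=1 -> 00001
Step 3: G0=NOT G1=NOT 0=1 G1=G4|G2=1|0=1 G2=0(const) G3=G2=0 G4=G3&G1=0&0=0 -> 11000
Step 4: G0=NOT G1=NOT 1=0 G1=G4|G2=0|0=0 G2=0(const) G3=G2=0 G4=G3&G1=0&1=0 -> 00000
Step 5: G0=NOT G1=NOT 0=1 G1=G4|G2=0|0=0 G2=0(const) G3=G2=0 G4=G3&G1=0&0=0 -> 10000

10000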